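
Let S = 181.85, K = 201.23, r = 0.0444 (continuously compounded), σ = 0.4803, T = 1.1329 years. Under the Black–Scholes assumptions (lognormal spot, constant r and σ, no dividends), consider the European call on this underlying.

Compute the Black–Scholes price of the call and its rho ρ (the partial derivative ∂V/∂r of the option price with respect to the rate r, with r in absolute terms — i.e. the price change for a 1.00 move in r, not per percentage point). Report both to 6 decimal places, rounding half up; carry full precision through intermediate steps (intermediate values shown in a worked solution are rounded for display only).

σ√T = 0.4803·√1.1329 = 0.511221
d₁ = (ln(S/K) + (r+σ²/2)T) / (σ√T) = (ln(181.85/201.23) + (0.0444+0.4803²/2)·1.1329) / 0.511221 = (-0.101266 + 0.180974) / 0.511221 = 0.155916
d₂ = d₁ − σ√T = 0.155916 − 0.511221 = -0.355304
e^{−rT} = e^{−0.0444·1.1329} = 0.950943
N(d₁) = 0.561951,  N(d₂) = 0.361181
Call price V = S·N(d₁) − K·e^{−rT}·N(d₂) = 102.190704 − 69.114963 = 33.075741
ρ = K·T·e^{−rT}·N(d₂) = 78.300341

price = 33.075741
ρ = 78.300341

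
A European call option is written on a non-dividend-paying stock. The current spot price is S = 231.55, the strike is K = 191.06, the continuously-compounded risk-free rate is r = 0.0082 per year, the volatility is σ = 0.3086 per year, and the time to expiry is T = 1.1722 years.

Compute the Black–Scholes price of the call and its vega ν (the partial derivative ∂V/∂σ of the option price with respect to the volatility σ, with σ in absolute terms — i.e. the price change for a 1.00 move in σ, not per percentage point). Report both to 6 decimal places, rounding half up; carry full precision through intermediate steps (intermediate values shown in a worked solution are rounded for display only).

σ√T = 0.3086·√1.1722 = 0.334116
d₁ = (ln(S/K) + (r+σ²/2)T) / (σ√T) = (ln(231.55/191.06) + (0.0082+0.3086²/2)·1.1722) / 0.334116 = (0.192208 + 0.065429) / 0.334116 = 0.771101
d₂ = d₁ − σ√T = 0.771101 − 0.334116 = 0.436986
e^{−rT} = e^{−0.0082·1.1722} = 0.990434
N(d₁) = 0.779677,  N(d₂) = 0.668939
Call price V = S·N(d₁) − K·e^{−rT}·N(d₂) = 180.534105 − 126.584904 = 53.949201
φ(d₁) = (1/√(2π))·e^{−d₁²/2} = 0.296343
ν = S·φ(d₁)·√T = 74.291747

price = 53.949201
ν = 74.291747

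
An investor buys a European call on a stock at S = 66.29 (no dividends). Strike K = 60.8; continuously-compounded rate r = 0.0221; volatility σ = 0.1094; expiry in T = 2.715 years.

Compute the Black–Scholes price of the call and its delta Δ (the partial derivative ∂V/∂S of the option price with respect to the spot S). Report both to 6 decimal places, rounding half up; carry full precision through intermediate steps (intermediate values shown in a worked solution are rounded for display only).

σ√T = 0.1094·√2.715 = 0.180261
d₁ = (ln(S/K) + (r+σ²/2)T) / (σ√T) = (ln(66.29/60.8) + (0.0221+0.1094²/2)·2.715) / 0.180261 = (0.086449 + 0.076249) / 0.180261 = 0.902567
d₂ = d₁ − σ√T = 0.902567 − 0.180261 = 0.722306
e^{−rT} = e^{−0.0221·2.715} = 0.941763
N(d₁) = 0.816622,  N(d₂) = 0.764947
Call price V = S·N(d₁) − K·e^{−rT}·N(d₂) = 54.133882 − 43.800239 = 10.333643
Δ = N(d₁) = 0.816622

price = 10.333643
Δ = 0.816622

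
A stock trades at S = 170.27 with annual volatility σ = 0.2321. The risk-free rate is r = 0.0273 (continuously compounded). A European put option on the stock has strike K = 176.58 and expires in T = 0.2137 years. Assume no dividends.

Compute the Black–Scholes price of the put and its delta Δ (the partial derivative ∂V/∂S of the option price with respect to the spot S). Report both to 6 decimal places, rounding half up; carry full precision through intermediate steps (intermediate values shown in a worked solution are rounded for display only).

price = 10.336860
Δ = -0.591392

σ√T = 0.2321·√0.2137 = 0.107294
d₁ = (ln(S/K) + (r+σ²/2)T) / (σ√T) = (ln(170.27/176.58) + (0.0273+0.2321²/2)·0.2137) / 0.107294 = (-0.036389 + 0.011590) / 0.107294 = -0.231126
d₂ = d₁ − σ√T = -0.231126 − 0.107294 = -0.338421
e^{−rT} = e^{−0.0273·0.2137} = 0.994183
N(−d₁) = 0.591392,  N(−d₂) = 0.632477
Put price V = K·e^{−rT}·N(−d₂) − S·N(−d₁) = 111.033104 − 100.696244 = 10.336860
Δ = −N(−d₁) = -0.591392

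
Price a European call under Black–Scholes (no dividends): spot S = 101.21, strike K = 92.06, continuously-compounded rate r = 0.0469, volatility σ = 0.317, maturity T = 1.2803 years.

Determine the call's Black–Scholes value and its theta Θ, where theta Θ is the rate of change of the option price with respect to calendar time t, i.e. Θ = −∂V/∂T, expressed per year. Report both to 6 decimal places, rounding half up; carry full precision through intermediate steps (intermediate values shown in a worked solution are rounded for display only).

price = 21.840313
Θ = -7.130964

σ√T = 0.317·√1.2803 = 0.358687
d₁ = (ln(S/K) + (r+σ²/2)T) / (σ√T) = (ln(101.21/92.06) + (0.0469+0.317²/2)·1.2803) / 0.358687 = (0.094757 + 0.124374) / 0.358687 = 0.610926
d₂ = d₁ − σ√T = 0.610926 − 0.358687 = 0.252240
e^{−rT} = e^{−0.0469·1.2803} = 0.941721
N(d₁) = 0.729376,  N(d₂) = 0.599572
Call price V = S·N(d₁) − K·e^{−rT}·N(d₂) = 73.820132 − 51.979819 = 21.840313
φ(d₁) = (1/√(2π))·e^{−d₁²/2} = 0.331027
Θ = −S·φ(d₁)·σ/(2√T) − r·K·e^{−rT}·N(d₂) = −4.693110 − 2.437854 = -7.130964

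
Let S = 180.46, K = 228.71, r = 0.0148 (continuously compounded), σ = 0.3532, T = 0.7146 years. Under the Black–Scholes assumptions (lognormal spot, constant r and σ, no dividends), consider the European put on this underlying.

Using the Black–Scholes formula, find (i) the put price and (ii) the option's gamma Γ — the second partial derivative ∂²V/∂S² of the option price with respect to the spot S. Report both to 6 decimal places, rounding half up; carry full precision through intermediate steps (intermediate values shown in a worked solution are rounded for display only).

price = 53.596879
Γ = 0.006151

σ√T = 0.3532·√0.7146 = 0.298574
d₁ = (ln(S/K) + (r+σ²/2)T) / (σ√T) = (ln(180.46/228.71) + (0.0148+0.3532²/2)·0.7146) / 0.298574 = (-0.236946 + 0.055149) / 0.298574 = -0.608882
d₂ = d₁ − σ√T = -0.608882 − 0.298574 = -0.907456
e^{−rT} = e^{−0.0148·0.7146} = 0.989480
N(−d₁) = 0.728699,  N(−d₂) = 0.817917
Put price V = K·e^{−rT}·N(−d₂) − S·N(−d₁) = 185.097824 − 131.500945 = 53.596879
φ(d₁) = (1/√(2π))·e^{−d₁²/2} = 0.331440
Γ = φ(d₁) / (S·σ·√T) = 0.006151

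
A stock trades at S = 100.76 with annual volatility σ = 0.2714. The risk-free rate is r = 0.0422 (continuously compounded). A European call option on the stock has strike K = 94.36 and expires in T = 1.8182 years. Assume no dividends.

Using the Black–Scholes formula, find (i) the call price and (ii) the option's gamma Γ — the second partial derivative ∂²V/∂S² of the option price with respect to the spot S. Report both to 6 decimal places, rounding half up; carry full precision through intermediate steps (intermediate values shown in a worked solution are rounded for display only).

price = 21.350023
Γ = 0.009187

σ√T = 0.2714·√1.8182 = 0.365958
d₁ = (ln(S/K) + (r+σ²/2)T) / (σ√T) = (ln(100.76/94.36) + (0.0422+0.2714²/2)·1.8182) / 0.365958 = (0.065624 + 0.143690) / 0.365958 = 0.571964
d₂ = d₁ − σ√T = 0.571964 − 0.365958 = 0.206007
e^{−rT} = e^{−0.0422·1.8182} = 0.926142
N(d₁) = 0.716327,  N(d₂) = 0.581607
Call price V = S·N(d₁) − K·e^{−rT}·N(d₂) = 72.177105 − 50.827082 = 21.350023
φ(d₁) = (1/√(2π))·e^{−d₁²/2} = 0.338744
Γ = φ(d₁) / (S·σ·√T) = 0.009187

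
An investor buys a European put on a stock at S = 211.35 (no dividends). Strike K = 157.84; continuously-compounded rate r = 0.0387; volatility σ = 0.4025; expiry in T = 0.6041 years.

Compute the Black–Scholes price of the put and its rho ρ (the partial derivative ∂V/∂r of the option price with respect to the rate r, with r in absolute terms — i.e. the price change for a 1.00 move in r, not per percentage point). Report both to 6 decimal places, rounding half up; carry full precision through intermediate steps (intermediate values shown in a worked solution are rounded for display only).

price = 4.598859
ρ = -18.373325

σ√T = 0.4025·√0.6041 = 0.312839
d₁ = (ln(S/K) + (r+σ²/2)T) / (σ√T) = (ln(211.35/157.84) + (0.0387+0.4025²/2)·0.6041) / 0.312839 = (0.291934 + 0.072313) / 0.312839 = 1.164327
d₂ = d₁ − σ√T = 1.164327 − 0.312839 = 0.851488
e^{−rT} = e^{−0.0387·0.6041} = 0.976892
N(−d₁) = 0.122146,  N(−d₂) = 0.197249
Put price V = K·e^{−rT}·N(−d₂) − S·N(−d₁) = 30.414376 − 25.815517 = 4.598859
ρ = −K·T·e^{−rT}·N(−d₂) = -18.373325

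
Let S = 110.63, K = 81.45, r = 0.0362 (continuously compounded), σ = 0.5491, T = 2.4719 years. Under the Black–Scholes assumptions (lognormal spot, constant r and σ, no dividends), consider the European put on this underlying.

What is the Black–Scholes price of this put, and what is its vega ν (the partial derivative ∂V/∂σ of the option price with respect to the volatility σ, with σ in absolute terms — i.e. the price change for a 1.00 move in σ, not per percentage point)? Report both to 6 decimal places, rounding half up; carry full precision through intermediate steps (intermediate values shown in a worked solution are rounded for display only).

price = 15.787912
ν = 46.698203

σ√T = 0.5491·√2.4719 = 0.863310
d₁ = (ln(S/K) + (r+σ²/2)T) / (σ√T) = (ln(110.63/81.45) + (0.0362+0.5491²/2)·2.4719) / 0.863310 = (0.306202 + 0.462135) / 0.863310 = 0.889989
d₂ = d₁ − σ√T = 0.889989 − 0.863310 = 0.026679
e^{−rT} = e^{−0.0362·2.4719} = 0.914404
N(−d₁) = 0.186736,  N(−d₂) = 0.489358
Put price V = K·e^{−rT}·N(−d₂) − S·N(−d₁) = 36.446490 − 20.658578 = 15.787912
φ(d₁) = (1/√(2π))·e^{−d₁²/2} = 0.268480
ν = S·φ(d₁)·√T = 46.698203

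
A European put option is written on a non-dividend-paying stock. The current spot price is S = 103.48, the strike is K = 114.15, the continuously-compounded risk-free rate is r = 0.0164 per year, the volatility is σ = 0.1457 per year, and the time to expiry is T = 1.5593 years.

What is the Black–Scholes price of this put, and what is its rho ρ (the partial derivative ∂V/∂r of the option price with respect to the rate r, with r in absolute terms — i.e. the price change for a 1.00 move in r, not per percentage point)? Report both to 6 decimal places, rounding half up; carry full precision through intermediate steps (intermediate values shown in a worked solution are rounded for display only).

price = 12.285625
ρ = -119.344088

σ√T = 0.1457·√1.5593 = 0.181938
d₁ = (ln(S/K) + (r+σ²/2)T) / (σ√T) = (ln(103.48/114.15) + (0.0164+0.1457²/2)·1.5593) / 0.181938 = (-0.098135 + 0.042123) / 0.181938 = -0.307861
d₂ = d₁ − σ√T = -0.307861 − 0.181938 = -0.489799
e^{−rT} = e^{−0.0164·1.5593} = 0.974752
N(−d₁) = 0.620906,  N(−d₂) = 0.687862
Put price V = K·e^{−rT}·N(−d₂) − S·N(−d₁) = 76.536964 − 64.251340 = 12.285625
ρ = −K·T·e^{−rT}·N(−d₂) = -119.344088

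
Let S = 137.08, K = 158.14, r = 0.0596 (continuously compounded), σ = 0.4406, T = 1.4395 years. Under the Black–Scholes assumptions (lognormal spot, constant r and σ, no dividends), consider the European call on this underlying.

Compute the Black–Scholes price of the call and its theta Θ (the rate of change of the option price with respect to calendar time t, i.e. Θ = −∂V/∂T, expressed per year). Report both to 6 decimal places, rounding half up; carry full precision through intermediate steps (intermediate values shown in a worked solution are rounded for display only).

σ√T = 0.4406·√1.4395 = 0.528628
d₁ = (ln(S/K) + (r+σ²/2)T) / (σ√T) = (ln(137.08/158.14) + (0.0596+0.4406²/2)·1.4395) / 0.528628 = (-0.142916 + 0.225518) / 0.528628 = 0.156257
d₂ = d₁ − σ√T = 0.156257 − 0.528628 = -0.372371
e^{−rT} = e^{−0.0596·1.4395} = 0.917783
N(d₁) = 0.562085,  N(d₂) = 0.354808
Call price V = S·N(d₁) − K·e^{−rT}·N(d₂) = 77.050603 − 51.496258 = 25.554344
φ(d₁) = (1/√(2π))·e^{−d₁²/2} = 0.394102
Θ = −S·φ(d₁)·σ/(2√T) − r·K·e^{−rT}·N(d₂) = −9.919525 − 3.069177 = -12.988702

price = 25.554344
Θ = -12.988702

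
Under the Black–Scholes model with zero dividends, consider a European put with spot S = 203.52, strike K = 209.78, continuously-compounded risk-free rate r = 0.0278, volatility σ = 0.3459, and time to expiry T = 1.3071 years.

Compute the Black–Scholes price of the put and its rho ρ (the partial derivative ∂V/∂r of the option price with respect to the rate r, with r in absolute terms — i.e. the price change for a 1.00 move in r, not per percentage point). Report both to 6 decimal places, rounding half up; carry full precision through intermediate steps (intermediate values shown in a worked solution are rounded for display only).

price = 31.195217
ρ = -151.349424

σ√T = 0.3459·√1.3071 = 0.395462
d₁ = (ln(S/K) + (r+σ²/2)T) / (σ√T) = (ln(203.52/209.78) + (0.0278+0.3459²/2)·1.3071) / 0.395462 = (-0.030295 + 0.114533) / 0.395462 = 0.213010
d₂ = d₁ − σ√T = 0.213010 − 0.395462 = -0.182452
e^{−rT} = e^{−0.0278·1.3071} = 0.964315
N(−d₁) = 0.415660,  N(−d₂) = 0.572386
Put price V = K·e^{−rT}·N(−d₂) − S·N(−d₁) = 115.790241 − 84.595024 = 31.195217
ρ = −K·T·e^{−rT}·N(−d₂) = -151.349424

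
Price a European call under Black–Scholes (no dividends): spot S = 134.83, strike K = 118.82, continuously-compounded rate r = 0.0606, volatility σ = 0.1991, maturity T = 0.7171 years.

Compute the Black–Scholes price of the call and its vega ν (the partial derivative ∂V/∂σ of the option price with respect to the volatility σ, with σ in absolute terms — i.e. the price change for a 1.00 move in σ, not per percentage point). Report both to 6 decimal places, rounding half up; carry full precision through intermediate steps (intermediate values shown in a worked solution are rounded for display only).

σ√T = 0.1991·√0.7171 = 0.168601
d₁ = (ln(S/K) + (r+σ²/2)T) / (σ√T) = (ln(134.83/118.82) + (0.0606+0.1991²/2)·0.7171) / 0.168601 = (0.126405 + 0.057669) / 0.168601 = 1.091773
d₂ = d₁ − σ√T = 1.091773 − 0.168601 = 0.923172
e^{−rT} = e^{−0.0606·0.7171} = 0.957474
N(d₁) = 0.862534,  N(d₂) = 0.822041
Call price V = S·N(d₁) − K·e^{−rT}·N(d₂) = 116.295403 − 93.521247 = 22.774156
φ(d₁) = (1/√(2π))·e^{−d₁²/2} = 0.219825
ν = S·φ(d₁)·√T = 25.098847

price = 22.774156
ν = 25.098847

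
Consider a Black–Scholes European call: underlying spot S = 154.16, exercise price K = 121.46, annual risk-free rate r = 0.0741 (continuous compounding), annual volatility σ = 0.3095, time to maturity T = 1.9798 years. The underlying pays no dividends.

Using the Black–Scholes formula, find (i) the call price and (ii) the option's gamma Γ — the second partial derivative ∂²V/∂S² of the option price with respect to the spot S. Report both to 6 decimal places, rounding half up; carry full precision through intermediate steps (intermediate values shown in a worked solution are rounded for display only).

σ√T = 0.3095·√1.9798 = 0.435483
d₁ = (ln(S/K) + (r+σ²/2)T) / (σ√T) = (ln(154.16/121.46) + (0.0741+0.3095²/2)·1.9798) / 0.435483 = (0.238406 + 0.241526) / 0.435483 = 1.102068
d₂ = d₁ − σ√T = 1.102068 − 0.435483 = 0.666585
e^{−rT} = e^{−0.0741·1.9798} = 0.863550
N(d₁) = 0.864784,  N(d₂) = 0.747481
Call price V = S·N(d₁) − K·e^{−rT}·N(d₂) = 133.315092 − 78.400935 = 54.914156
φ(d₁) = (1/√(2π))·e^{−d₁²/2} = 0.217357
Γ = φ(d₁) / (S·σ·√T) = 0.003238

price = 54.914156
Γ = 0.003238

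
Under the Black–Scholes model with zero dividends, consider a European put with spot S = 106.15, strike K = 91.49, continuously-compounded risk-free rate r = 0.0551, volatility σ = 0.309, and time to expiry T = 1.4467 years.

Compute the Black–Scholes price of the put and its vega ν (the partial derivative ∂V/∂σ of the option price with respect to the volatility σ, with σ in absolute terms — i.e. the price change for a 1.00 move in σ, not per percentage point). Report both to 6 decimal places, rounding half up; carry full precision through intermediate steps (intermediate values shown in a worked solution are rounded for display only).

σ√T = 0.309·√1.4467 = 0.371662
d₁ = (ln(S/K) + (r+σ²/2)T) / (σ√T) = (ln(106.15/91.49) + (0.0551+0.309²/2)·1.4467) / 0.371662 = (0.148624 + 0.148779) / 0.371662 = 0.800198
d₂ = d₁ − σ√T = 0.800198 − 0.371662 = 0.428536
e^{−rT} = e^{−0.0551·1.4467} = 0.923381
N(−d₁) = 0.211798,  N(−d₂) = 0.334130
Put price V = K·e^{−rT}·N(−d₂) − S·N(−d₁) = 28.227380 − 22.482364 = 5.745015
φ(d₁) = (1/√(2π))·e^{−d₁²/2} = 0.289646
ν = S·φ(d₁)·√T = 36.980799

price = 5.745015
ν = 36.980799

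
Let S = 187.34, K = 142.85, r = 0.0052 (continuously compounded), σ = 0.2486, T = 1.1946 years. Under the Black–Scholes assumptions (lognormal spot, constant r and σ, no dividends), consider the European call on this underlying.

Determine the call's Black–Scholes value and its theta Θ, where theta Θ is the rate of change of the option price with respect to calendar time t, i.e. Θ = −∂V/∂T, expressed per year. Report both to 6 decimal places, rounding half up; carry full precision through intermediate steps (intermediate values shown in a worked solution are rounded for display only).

σ√T = 0.2486·√1.1946 = 0.271714
d₁ = (ln(S/K) + (r+σ²/2)T) / (σ√T) = (ln(187.34/142.85) + (0.0052+0.2486²/2)·1.1946) / 0.271714 = (0.271130 + 0.043126) / 0.271714 = 1.156569
d₂ = d₁ − σ√T = 1.156569 − 0.271714 = 0.884855
e^{−rT} = e^{−0.0052·1.1946} = 0.993807
N(d₁) = 0.876276,  N(d₂) = 0.811883
Call price V = S·N(d₁) − K·e^{−rT}·N(d₂) = 164.161499 − 115.259208 = 48.902291
φ(d₁) = (1/√(2π))·e^{−d₁²/2} = 0.204382
Θ = −S·φ(d₁)·σ/(2√T) − r·K·e^{−rT}·N(d₂) = −4.354447 − 0.599348 = -4.953795

price = 48.902291
Θ = -4.953795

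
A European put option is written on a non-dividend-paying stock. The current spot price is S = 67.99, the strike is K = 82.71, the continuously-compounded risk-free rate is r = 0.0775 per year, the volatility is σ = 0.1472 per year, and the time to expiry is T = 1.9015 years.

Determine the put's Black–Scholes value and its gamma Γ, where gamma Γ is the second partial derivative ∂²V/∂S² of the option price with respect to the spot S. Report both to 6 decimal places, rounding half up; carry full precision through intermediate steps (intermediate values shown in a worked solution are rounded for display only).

price = 7.486788
Γ = 0.028633

σ√T = 0.1472·√1.9015 = 0.202981
d₁ = (ln(S/K) + (r+σ²/2)T) / (σ√T) = (ln(67.99/82.71) + (0.0775+0.1472²/2)·1.9015) / 0.202981 = (-0.195980 + 0.167967) / 0.202981 = -0.138007
d₂ = d₁ − σ√T = -0.138007 − 0.202981 = -0.340989
e^{−rT} = e^{−0.0775·1.9015} = 0.862978
N(−d₁) = 0.554883,  N(−d₂) = 0.633444
Put price V = K·e^{−rT}·N(−d₂) − S·N(−d₁) = 45.213266 − 37.726477 = 7.486788
φ(d₁) = (1/√(2π))·e^{−d₁²/2} = 0.395161
Γ = φ(d₁) / (S·σ·√T) = 0.028633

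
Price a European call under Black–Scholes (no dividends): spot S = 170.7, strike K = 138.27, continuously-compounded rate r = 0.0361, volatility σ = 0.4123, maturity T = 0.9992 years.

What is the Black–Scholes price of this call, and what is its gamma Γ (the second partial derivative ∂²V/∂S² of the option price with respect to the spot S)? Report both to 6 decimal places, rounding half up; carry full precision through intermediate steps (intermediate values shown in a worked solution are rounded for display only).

σ√T = 0.4123·√0.9992 = 0.412135
d₁ = (ln(S/K) + (r+σ²/2)T) / (σ√T) = (ln(170.7/138.27) + (0.0361+0.4123²/2)·0.9992) / 0.412135 = (0.210699 + 0.120999) / 0.412135 = 0.804829
d₂ = d₁ − σ√T = 0.804829 − 0.412135 = 0.392694
e^{−rT} = e^{−0.0361·0.9992} = 0.964572
N(d₁) = 0.789541,  N(d₂) = 0.652727
Call price V = S·N(d₁) − K·e^{−rT}·N(d₂) = 134.774601 − 87.055081 = 47.719520
φ(d₁) = (1/√(2π))·e^{−d₁²/2} = 0.288571
Γ = φ(d₁) / (S·σ·√T) = 0.004102

price = 47.719520
Γ = 0.004102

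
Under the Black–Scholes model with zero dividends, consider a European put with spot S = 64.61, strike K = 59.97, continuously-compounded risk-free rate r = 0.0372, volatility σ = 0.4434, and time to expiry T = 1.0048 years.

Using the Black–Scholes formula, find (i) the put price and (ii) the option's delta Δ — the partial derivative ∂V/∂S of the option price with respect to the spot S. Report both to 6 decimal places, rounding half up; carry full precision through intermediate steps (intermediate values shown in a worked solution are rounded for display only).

price = 7.674430
Δ = -0.317749

σ√T = 0.4434·√1.0048 = 0.444463
d₁ = (ln(S/K) + (r+σ²/2)T) / (σ√T) = (ln(64.61/59.97) + (0.0372+0.4434²/2)·1.0048) / 0.444463 = (0.074525 + 0.136152) / 0.444463 = 0.474003
d₂ = d₁ − σ√T = 0.474003 − 0.444463 = 0.029541
e^{−rT} = e^{−0.0372·1.0048} = 0.963311
N(−d₁) = 0.317749,  N(−d₂) = 0.488217
Put price V = K·e^{−rT}·N(−d₂) − S·N(−d₁) = 28.204175 − 20.529745 = 7.674430
Δ = −N(−d₁) = -0.317749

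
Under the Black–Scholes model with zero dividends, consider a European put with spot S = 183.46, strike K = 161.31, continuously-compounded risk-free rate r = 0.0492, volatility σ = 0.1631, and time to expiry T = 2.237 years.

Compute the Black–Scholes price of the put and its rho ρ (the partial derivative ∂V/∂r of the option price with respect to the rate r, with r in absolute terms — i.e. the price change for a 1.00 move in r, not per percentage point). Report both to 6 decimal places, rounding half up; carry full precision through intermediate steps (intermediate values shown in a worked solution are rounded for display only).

σ√T = 0.1631·√2.237 = 0.243942
d₁ = (ln(S/K) + (r+σ²/2)T) / (σ√T) = (ln(183.46/161.31) + (0.0492+0.1631²/2)·2.237) / 0.243942 = (0.128669 + 0.139814) / 0.243942 = 1.100601
d₂ = d₁ − σ√T = 1.100601 − 0.243942 = 0.856659
e^{−rT} = e^{−0.0492·2.237} = 0.895780
N(−d₁) = 0.135535,  N(−d₂) = 0.195817
Put price V = K·e^{−rT}·N(−d₂) − S·N(−d₁) = 28.295191 − 24.865293 = 3.429899
ρ = −K·T·e^{−rT}·N(−d₂) = -63.296343

price = 3.429899
ρ = -63.296343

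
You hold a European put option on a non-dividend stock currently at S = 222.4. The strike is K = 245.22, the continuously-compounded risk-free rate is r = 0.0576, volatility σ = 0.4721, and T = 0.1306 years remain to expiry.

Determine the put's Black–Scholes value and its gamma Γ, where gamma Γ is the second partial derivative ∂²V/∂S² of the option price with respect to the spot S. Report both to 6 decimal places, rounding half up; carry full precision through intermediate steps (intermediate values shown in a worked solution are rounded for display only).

price = 28.476741
Γ = 0.009531

σ√T = 0.4721·√0.1306 = 0.170610
d₁ = (ln(S/K) + (r+σ²/2)T) / (σ√T) = (ln(222.4/245.22) + (0.0576+0.4721²/2)·0.1306) / 0.170610 = (-0.097678 + 0.022077) / 0.170610 = -0.443125
d₂ = d₁ − σ√T = -0.443125 − 0.170610 = -0.613735
e^{−rT} = e^{−0.0576·0.1306} = 0.992506
N(−d₁) = 0.671162,  N(−d₂) = 0.730305
Put price V = K·e^{−rT}·N(−d₂) − S·N(−d₁) = 177.743215 − 149.266474 = 28.476741
φ(d₁) = (1/√(2π))·e^{−d₁²/2} = 0.361636
Γ = φ(d₁) / (S·σ·√T) = 0.009531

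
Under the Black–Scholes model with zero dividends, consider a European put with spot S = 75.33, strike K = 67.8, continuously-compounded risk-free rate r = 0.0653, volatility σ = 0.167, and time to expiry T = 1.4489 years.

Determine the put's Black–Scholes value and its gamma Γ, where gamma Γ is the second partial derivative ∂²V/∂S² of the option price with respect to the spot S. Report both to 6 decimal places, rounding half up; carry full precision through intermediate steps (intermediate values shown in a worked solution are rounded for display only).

price = 1.149743
Γ = 0.014464

σ√T = 0.167·√1.4489 = 0.201018
d₁ = (ln(S/K) + (r+σ²/2)T) / (σ√T) = (ln(75.33/67.8) + (0.0653+0.167²/2)·1.4489) / 0.201018 = (0.105316 + 0.114817) / 0.201018 = 1.095092
d₂ = d₁ − σ√T = 1.095092 − 0.201018 = 0.894074
e^{−rT} = e^{−0.0653·1.4489} = 0.909725
N(−d₁) = 0.136738,  N(−d₂) = 0.185641
Put price V = K·e^{−rT}·N(−d₂) − S·N(−d₁) = 11.450225 − 10.300482 = 1.149743
φ(d₁) = (1/√(2π))·e^{−d₁²/2} = 0.219029
Γ = φ(d₁) / (S·σ·√T) = 0.014464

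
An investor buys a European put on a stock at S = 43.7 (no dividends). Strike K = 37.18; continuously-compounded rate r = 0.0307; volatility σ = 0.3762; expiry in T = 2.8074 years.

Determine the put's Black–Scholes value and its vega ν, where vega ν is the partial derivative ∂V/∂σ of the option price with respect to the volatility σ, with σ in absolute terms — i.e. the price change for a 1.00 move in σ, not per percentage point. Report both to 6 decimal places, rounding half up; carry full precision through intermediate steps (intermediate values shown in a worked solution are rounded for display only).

price = 5.534130
ν = 22.731244

σ√T = 0.3762·√2.8074 = 0.630334
d₁ = (ln(S/K) + (r+σ²/2)T) / (σ√T) = (ln(43.7/37.18) + (0.0307+0.3762²/2)·2.8074) / 0.630334 = (0.161577 + 0.284848) / 0.630334 = 0.708235
d₂ = d₁ − σ√T = 0.708235 − 0.630334 = 0.077901
e^{−rT} = e^{−0.0307·2.8074} = 0.917422
N(−d₁) = 0.239400,  N(−d₂) = 0.468953
Put price V = K·e^{−rT}·N(−d₂) − S·N(−d₁) = 15.995893 − 10.461762 = 5.534130
φ(d₁) = (1/√(2π))·e^{−d₁²/2} = 0.310449
ν = S·φ(d₁)·√T = 22.731244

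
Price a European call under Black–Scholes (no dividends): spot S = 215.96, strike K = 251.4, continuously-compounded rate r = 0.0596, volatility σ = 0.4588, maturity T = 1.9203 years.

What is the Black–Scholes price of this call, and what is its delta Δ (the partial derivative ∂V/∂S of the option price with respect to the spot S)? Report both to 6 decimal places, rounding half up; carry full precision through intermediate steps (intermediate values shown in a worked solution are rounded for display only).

σ√T = 0.4588·√1.9203 = 0.635782
d₁ = (ln(S/K) + (r+σ²/2)T) / (σ√T) = (ln(215.96/251.4) + (0.0596+0.4588²/2)·1.9203) / 0.635782 = (-0.151952 + 0.316559) / 0.635782 = 0.258905
d₂ = d₁ − σ√T = 0.258905 − 0.635782 = -0.376877
e^{−rT} = e^{−0.0596·1.9203} = 0.891857
N(d₁) = 0.602146,  N(d₂) = 0.353133
Call price V = S·N(d₁) − K·e^{−rT}·N(d₂) = 130.039375 − 79.176831 = 50.862544
Δ = N(d₁) = 0.602146

price = 50.862544
Δ = 0.602146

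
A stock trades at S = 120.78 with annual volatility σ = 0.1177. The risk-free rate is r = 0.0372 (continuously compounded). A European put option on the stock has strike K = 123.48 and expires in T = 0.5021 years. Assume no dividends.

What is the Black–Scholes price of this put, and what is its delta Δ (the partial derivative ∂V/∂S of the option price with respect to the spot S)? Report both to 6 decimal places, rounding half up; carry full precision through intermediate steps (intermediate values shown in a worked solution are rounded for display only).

price = 4.235273
Δ = -0.499773

σ√T = 0.1177·√0.5021 = 0.083401
d₁ = (ln(S/K) + (r+σ²/2)T) / (σ√T) = (ln(120.78/123.48) + (0.0372+0.1177²/2)·0.5021) / 0.083401 = (-0.022108 + 0.022156) / 0.083401 = 0.000570
d₂ = d₁ − σ√T = 0.000570 − 0.083401 = -0.082832
e^{−rT} = e^{−0.0372·0.5021} = 0.981495
N(−d₁) = 0.499773,  N(−d₂) = 0.533007
Put price V = K·e^{−rT}·N(−d₂) − S·N(−d₁) = 64.597832 − 60.362559 = 4.235273
Δ = −N(−d₁) = -0.499773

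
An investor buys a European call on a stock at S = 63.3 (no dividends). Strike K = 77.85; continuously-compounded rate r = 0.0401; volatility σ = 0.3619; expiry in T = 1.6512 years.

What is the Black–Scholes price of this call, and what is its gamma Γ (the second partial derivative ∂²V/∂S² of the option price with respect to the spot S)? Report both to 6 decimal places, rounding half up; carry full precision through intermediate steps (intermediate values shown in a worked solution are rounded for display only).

price = 8.293783
Γ = 0.013519

σ√T = 0.3619·√1.6512 = 0.465038
d₁ = (ln(S/K) + (r+σ²/2)T) / (σ√T) = (ln(63.3/77.85) + (0.0401+0.3619²/2)·1.6512) / 0.465038 = (-0.206899 + 0.174343) / 0.465038 = -0.070006
d₂ = d₁ − σ√T = -0.070006 − 0.465038 = -0.535044
e^{−rT} = e^{−0.0401·1.6512} = 0.935931
N(d₁) = 0.472095,  N(d₂) = 0.296310
Call price V = S·N(d₁) − K·e^{−rT}·N(d₂) = 29.883587 − 21.589804 = 8.293783
φ(d₁) = (1/√(2π))·e^{−d₁²/2} = 0.397966
Γ = φ(d₁) / (S·σ·√T) = 0.013519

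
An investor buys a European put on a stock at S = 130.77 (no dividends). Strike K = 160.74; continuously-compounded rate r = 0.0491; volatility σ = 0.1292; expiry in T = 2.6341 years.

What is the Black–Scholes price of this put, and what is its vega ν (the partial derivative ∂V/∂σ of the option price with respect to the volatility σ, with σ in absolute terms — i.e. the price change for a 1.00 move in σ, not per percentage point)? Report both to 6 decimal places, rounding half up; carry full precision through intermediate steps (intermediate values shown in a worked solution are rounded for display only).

price = 17.345301
ν = 81.804966

σ√T = 0.1292·√2.6341 = 0.209690
d₁ = (ln(S/K) + (r+σ²/2)T) / (σ√T) = (ln(130.77/160.74) + (0.0491+0.1292²/2)·2.6341) / 0.209690 = (-0.206348 + 0.151319) / 0.209690 = -0.262428
d₂ = d₁ − σ√T = -0.262428 − 0.209690 = -0.472119
e^{−rT} = e^{−0.0491·2.6341} = 0.878680
N(−d₁) = 0.603504,  N(−d₂) = 0.681579
Put price V = K·e^{−rT}·N(−d₂) − S·N(−d₁) = 96.265577 − 78.920276 = 17.345301
φ(d₁) = (1/√(2π))·e^{−d₁²/2} = 0.385439
ν = S·φ(d₁)·√T = 81.804966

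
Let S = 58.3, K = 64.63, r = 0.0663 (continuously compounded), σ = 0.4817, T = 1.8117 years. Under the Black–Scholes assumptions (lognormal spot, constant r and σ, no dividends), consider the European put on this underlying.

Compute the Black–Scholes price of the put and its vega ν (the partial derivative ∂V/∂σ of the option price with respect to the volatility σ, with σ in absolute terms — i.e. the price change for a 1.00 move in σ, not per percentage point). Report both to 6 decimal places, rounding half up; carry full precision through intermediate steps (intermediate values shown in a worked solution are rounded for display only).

σ√T = 0.4817·√1.8117 = 0.648365
d₁ = (ln(S/K) + (r+σ²/2)T) / (σ√T) = (ln(58.3/64.63) + (0.0663+0.4817²/2)·1.8117) / 0.648365 = (-0.103077 + 0.330305) / 0.648365 = 0.350463
d₂ = d₁ − σ√T = 0.350463 − 0.648365 = -0.297903
e^{−rT} = e^{−0.0663·1.8117} = 0.886818
N(−d₁) = 0.362996,  N(−d₂) = 0.617111
Put price V = K·e^{−rT}·N(−d₂) − S·N(−d₁) = 35.369752 − 21.162650 = 14.207102
φ(d₁) = (1/√(2π))·e^{−d₁²/2} = 0.375180
ν = S·φ(d₁)·√T = 29.440883

price = 14.207102
ν = 29.440883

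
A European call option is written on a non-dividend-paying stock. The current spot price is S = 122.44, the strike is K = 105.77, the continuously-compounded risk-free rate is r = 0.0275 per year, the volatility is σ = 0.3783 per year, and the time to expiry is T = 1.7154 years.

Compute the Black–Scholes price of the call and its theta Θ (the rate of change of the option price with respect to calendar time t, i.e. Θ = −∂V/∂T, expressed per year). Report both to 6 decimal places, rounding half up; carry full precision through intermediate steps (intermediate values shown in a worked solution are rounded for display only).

σ√T = 0.3783·√1.7154 = 0.495472
d₁ = (ln(S/K) + (r+σ²/2)T) / (σ√T) = (ln(122.44/105.77) + (0.0275+0.3783²/2)·1.7154) / 0.495472 = (0.146354 + 0.169920) / 0.495472 = 0.638329
d₂ = d₁ − σ√T = 0.638329 − 0.495472 = 0.142857
e^{−rT} = e^{−0.0275·1.7154} = 0.953922
N(d₁) = 0.738370,  N(d₂) = 0.556798
Call price V = S·N(d₁) − K·e^{−rT}·N(d₂) = 90.406035 − 56.178900 = 34.227136
φ(d₁) = (1/√(2π))·e^{−d₁²/2} = 0.325410
Θ = −S·φ(d₁)·σ/(2√T) − r·K·e^{−rT}·N(d₂) = −5.754101 − 1.544920 = -7.299021

price = 34.227136
Θ = -7.299021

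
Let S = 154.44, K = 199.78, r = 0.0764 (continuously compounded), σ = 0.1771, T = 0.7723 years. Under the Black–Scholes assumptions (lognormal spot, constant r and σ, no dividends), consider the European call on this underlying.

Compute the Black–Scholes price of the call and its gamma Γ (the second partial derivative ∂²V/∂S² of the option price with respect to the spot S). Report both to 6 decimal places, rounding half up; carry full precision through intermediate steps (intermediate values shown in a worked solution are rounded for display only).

price = 1.271990
Γ = 0.008108

σ√T = 0.1771·√0.7723 = 0.155637
d₁ = (ln(S/K) + (r+σ²/2)T) / (σ√T) = (ln(154.44/199.78) + (0.0764+0.1771²/2)·0.7723) / 0.155637 = (-0.257411 + 0.071115) / 0.155637 = -1.196994
d₂ = d₁ − σ√T = -1.196994 − 0.155637 = -1.352631
e^{−rT} = e^{−0.0764·0.7723} = 0.942703
N(d₁) = 0.115654,  N(d₂) = 0.088087
Call price V = S·N(d₁) − K·e^{−rT}·N(d₂) = 17.861674 − 16.589684 = 1.271990
φ(d₁) = (1/√(2π))·e^{−d₁²/2} = 0.194887
Γ = φ(d₁) / (S·σ·√T) = 0.008108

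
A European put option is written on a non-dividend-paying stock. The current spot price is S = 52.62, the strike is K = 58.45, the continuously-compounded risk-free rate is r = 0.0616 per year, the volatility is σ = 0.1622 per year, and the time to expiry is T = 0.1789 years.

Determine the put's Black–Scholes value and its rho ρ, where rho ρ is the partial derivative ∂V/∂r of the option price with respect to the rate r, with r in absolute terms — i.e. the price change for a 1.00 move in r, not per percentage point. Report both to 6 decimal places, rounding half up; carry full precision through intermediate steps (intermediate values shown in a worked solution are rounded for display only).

σ√T = 0.1622·√0.1789 = 0.068605
d₁ = (ln(S/K) + (r+σ²/2)T) / (σ√T) = (ln(52.62/58.45) + (0.0616+0.1622²/2)·0.1789) / 0.068605 = (-0.105075 + 0.013374) / 0.068605 = -1.336663
d₂ = d₁ − σ√T = -1.336663 − 0.068605 = -1.405268
e^{−rT} = e^{−0.0616·0.1789} = 0.989040
N(−d₁) = 0.909334,  N(−d₂) = 0.920029
Put price V = K·e^{−rT}·N(−d₂) − S·N(−d₁) = 53.186343 − 47.849141 = 5.337202
ρ = −K·T·e^{−rT}·N(−d₂) = -9.515037

price = 5.337202
ρ = -9.515037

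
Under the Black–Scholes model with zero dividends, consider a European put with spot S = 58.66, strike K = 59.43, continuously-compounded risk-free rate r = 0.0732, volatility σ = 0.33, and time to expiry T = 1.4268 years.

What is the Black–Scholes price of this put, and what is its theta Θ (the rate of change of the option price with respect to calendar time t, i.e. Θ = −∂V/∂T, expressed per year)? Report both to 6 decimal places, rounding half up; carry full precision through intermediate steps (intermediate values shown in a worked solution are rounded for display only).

price = 6.434382
Θ = -1.043419

σ√T = 0.33·√1.4268 = 0.394181
d₁ = (ln(S/K) + (r+σ²/2)T) / (σ√T) = (ln(58.66/59.43) + (0.0732+0.33²/2)·1.4268) / 0.394181 = (-0.013041 + 0.182131) / 0.394181 = 0.428965
d₂ = d₁ − σ√T = 0.428965 − 0.394181 = 0.034785
e^{−rT} = e^{−0.0732·1.4268} = 0.900827
N(−d₁) = 0.333974,  N(−d₂) = 0.486126
Put price V = K·e^{−rT}·N(−d₂) − S·N(−d₁) = 26.025308 − 19.590927 = 6.434382
φ(d₁) = (1/√(2π))·e^{−d₁²/2} = 0.363875
Θ = −S·φ(d₁)·σ/(2√T) + r·K·e^{−rT}·N(−d₂) = −2.948472 + 1.905053 = -1.043419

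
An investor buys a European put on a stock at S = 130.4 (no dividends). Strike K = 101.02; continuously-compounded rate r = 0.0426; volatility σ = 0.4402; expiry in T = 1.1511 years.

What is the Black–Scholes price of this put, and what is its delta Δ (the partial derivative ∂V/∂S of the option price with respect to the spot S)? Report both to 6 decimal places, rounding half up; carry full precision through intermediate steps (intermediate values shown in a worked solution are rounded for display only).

σ√T = 0.4402·√1.1511 = 0.472288
d₁ = (ln(S/K) + (r+σ²/2)T) / (σ√T) = (ln(130.4/101.02) + (0.0426+0.4402²/2)·1.1511) / 0.472288 = (0.255288 + 0.160565) / 0.472288 = 0.880507
d₂ = d₁ − σ√T = 0.880507 − 0.472288 = 0.408220
e^{−rT} = e^{−0.0426·1.1511} = 0.952146
N(−d₁) = 0.189292,  N(−d₂) = 0.341556
Put price V = K·e^{−rT}·N(−d₂) − S·N(−d₁) = 32.852847 − 24.683706 = 8.169141
Δ = −N(−d₁) = -0.189292

price = 8.169141
Δ = -0.189292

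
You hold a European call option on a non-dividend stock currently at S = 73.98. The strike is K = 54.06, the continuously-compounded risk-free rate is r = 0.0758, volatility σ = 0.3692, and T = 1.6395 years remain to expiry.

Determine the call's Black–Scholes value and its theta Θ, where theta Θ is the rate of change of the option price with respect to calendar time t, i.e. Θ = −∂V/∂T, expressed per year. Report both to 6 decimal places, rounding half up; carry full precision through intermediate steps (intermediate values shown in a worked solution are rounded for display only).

price = 28.878877
Θ = -4.896110

σ√T = 0.3692·√1.6395 = 0.472735
d₁ = (ln(S/K) + (r+σ²/2)T) / (σ√T) = (ln(73.98/54.06) + (0.0758+0.3692²/2)·1.6395) / 0.472735 = (0.313700 + 0.236013) / 0.472735 = 1.162837
d₂ = d₁ − σ√T = 1.162837 − 0.472735 = 0.690102
e^{−rT} = e^{−0.0758·1.6395} = 0.883138
N(d₁) = 0.877552,  N(d₂) = 0.754935
Call price V = S·N(d₁) − K·e^{−rT}·N(d₂) = 64.921312 − 36.042435 = 28.878877
φ(d₁) = (1/√(2π))·e^{−d₁²/2} = 0.202902
Θ = −S·φ(d₁)·σ/(2√T) − r·K·e^{−rT}·N(d₂) = −2.164093 − 2.732017 = -4.896110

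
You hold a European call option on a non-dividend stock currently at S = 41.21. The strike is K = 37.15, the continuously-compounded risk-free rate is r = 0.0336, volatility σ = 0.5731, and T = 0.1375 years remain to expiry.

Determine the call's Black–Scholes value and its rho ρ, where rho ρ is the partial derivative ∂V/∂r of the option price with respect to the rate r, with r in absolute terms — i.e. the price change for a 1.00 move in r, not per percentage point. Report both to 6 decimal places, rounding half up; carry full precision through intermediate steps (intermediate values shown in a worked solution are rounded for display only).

price = 5.842520
ρ = 3.339167

σ√T = 0.5731·√0.1375 = 0.212511
d₁ = (ln(S/K) + (r+σ²/2)T) / (σ√T) = (ln(41.21/37.15) + (0.0336+0.5731²/2)·0.1375) / 0.212511 = (0.103717 + 0.027200) / 0.212511 = 0.616051
d₂ = d₁ − σ√T = 0.616051 − 0.212511 = 0.403540
e^{−rT} = e^{−0.0336·0.1375} = 0.995391
N(d₁) = 0.731069,  N(d₂) = 0.656724
Call price V = S·N(d₁) − K·e^{−rT}·N(d₂) = 30.127374 − 24.284854 = 5.842520
ρ = K·T·e^{−rT}·N(d₂) = 3.339167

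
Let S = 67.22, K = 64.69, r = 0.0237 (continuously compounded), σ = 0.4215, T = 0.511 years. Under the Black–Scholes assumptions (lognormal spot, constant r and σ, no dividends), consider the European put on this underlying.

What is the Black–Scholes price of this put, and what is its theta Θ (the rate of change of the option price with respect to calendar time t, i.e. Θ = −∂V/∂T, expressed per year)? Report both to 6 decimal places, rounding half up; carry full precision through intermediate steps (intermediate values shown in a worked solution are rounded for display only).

price = 6.306222
Θ = -6.768777

σ√T = 0.4215·√0.511 = 0.301306
d₁ = (ln(S/K) + (r+σ²/2)T) / (σ√T) = (ln(67.22/64.69) + (0.0237+0.4215²/2)·0.511) / 0.301306 = (0.038364 + 0.057503) / 0.301306 = 0.318173
d₂ = d₁ − σ√T = 0.318173 − 0.301306 = 0.016867
e^{−rT} = e^{−0.0237·0.511} = 0.987962
N(−d₁) = 0.375177,  N(−d₂) = 0.493271
Put price V = K·e^{−rT}·N(−d₂) − S·N(−d₁) = 31.525601 − 25.219379 = 6.306222
φ(d₁) = (1/√(2π))·e^{−d₁²/2} = 0.379252
Θ = −S·φ(d₁)·σ/(2√T) + r·K·e^{−rT}·N(−d₂) = −7.515934 + 0.747157 = -6.768777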